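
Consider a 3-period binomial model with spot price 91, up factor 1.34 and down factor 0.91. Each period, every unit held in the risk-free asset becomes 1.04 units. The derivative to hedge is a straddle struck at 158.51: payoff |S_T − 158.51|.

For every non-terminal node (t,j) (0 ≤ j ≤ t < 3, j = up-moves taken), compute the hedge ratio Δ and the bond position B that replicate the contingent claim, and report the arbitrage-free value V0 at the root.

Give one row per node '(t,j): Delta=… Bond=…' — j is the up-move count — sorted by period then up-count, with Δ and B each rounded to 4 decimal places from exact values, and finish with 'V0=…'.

(0,0): Delta=-0.7389 Bond=120.1266
(1,0): Delta=-1.0000 Bond=146.5514
(1,1): Delta=-0.3298 Bond=75.0401
(2,0): Delta=-1.0000 Bond=152.4135
(2,1): Delta=-1.0000 Bond=152.4135
(2,2): Delta=0.7206 Bond=-93.5855
V0=52.8846

Under the risk-neutral measure, an up-move has probability p* = (R−d)/(u−d) = 0.3023 and values discount at R = 1.04.
Terminal payoffs: V(3,0)=89.9350, V(3,1)=57.5315, V(3,2)=9.8164, V(3,3)=60.4455
  t=2,j=0: stock 75.3571 → up 100.9785 (V=57.5315), down 68.5750 (V=89.9350). Price 77.0564; hedge Δ=-1.0000, bond B=152.4135.
  t=2,j=1: stock 110.9654 → up 148.6936 (V=9.8164), down 100.9785 (V=57.5315). Price 41.4481; hedge Δ=-1.0000, bond B=152.4135.
  t=2,j=2: stock 163.3996 → up 218.9555 (V=60.4455), down 148.6936 (V=9.8164). Price 24.1566; hedge Δ=0.7206, bond B=-93.5855.
  t=1,j=0: stock 82.8100 → up 110.9654 (V=41.4481), down 75.3571 (V=77.0564). Price 63.7414; hedge Δ=-1.0000, bond B=146.5514.
  t=1,j=1: stock 121.9400 → up 163.3996 (V=24.1566), down 110.9654 (V=41.4481). Price 34.8273; hedge Δ=-0.3298, bond B=75.0401.
  t=0,j=0: stock 91.0000 → up 121.9400 (V=34.8273), down 82.8100 (V=63.7414). Price 52.8846; hedge Δ=-0.7389, bond B=120.1266.
Root portfolio cost Δ·91+B reproduces V0=52.8846.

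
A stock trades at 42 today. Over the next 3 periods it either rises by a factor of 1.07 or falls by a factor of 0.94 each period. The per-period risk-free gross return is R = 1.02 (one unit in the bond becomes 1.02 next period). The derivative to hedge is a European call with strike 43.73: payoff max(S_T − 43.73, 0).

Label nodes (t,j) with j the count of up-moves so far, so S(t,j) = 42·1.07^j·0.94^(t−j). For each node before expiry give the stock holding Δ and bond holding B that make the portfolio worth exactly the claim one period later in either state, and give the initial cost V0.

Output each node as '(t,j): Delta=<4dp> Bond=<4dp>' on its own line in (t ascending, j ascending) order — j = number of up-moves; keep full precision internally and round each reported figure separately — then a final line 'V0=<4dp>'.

(0,0): Delta=0.5393 Bond=-20.3488
(1,0): Delta=0.1729 Bond=-6.2899
(1,1): Delta=0.7405 Bond=-29.7970
(2,0): Delta=0.0000 Bond=0.0000
(2,1): Delta=0.2678 Bond=-10.4254
(2,2): Delta=1.0000 Bond=-42.8725
V0=2.3013

Risk-neutral probability p* = (R−d)/(u−d) = (1.02−0.94)/(1.07−0.94) = 0.6154.
Terminal values V(3,·): V(3,0)=0.0000, V(3,1)=0.0000, V(3,2)=1.4707, V(3,3)=7.7218
  t=2,j=0: stock 37.1112 → up 39.7090 (V=0.0000), down 34.8845 (V=0.0000). Price 0.0000; hedge Δ=0.0000, bond B=0.0000.
  t=2,j=1: stock 42.2436 → up 45.2007 (V=1.4707), down 39.7090 (V=0.0000). Price 0.8873; hedge Δ=0.2678, bond B=-10.4254.
  t=2,j=2: stock 48.0858 → up 51.4518 (V=7.7218), down 45.2007 (V=1.4707). Price 5.2133; hedge Δ=1.0000, bond B=-42.8725.
  t=1,j=0: stock 39.4800 → up 42.2436 (V=0.8873), down 37.1112 (V=0.0000). Price 0.5353; hedge Δ=0.1729, bond B=-6.2899.
  t=1,j=1: stock 44.9400 → up 48.0858 (V=5.2133), down 42.2436 (V=0.8873). Price 3.4798; hedge Δ=0.7405, bond B=-29.7970.
  t=0,j=0: stock 42.0000 → up 44.9400 (V=3.4798), down 39.4800 (V=0.5353). Price 2.3013; hedge Δ=0.5393, bond B=-20.3488.
Self-financing check: at every node Δ·S+B equals the discounted successor values.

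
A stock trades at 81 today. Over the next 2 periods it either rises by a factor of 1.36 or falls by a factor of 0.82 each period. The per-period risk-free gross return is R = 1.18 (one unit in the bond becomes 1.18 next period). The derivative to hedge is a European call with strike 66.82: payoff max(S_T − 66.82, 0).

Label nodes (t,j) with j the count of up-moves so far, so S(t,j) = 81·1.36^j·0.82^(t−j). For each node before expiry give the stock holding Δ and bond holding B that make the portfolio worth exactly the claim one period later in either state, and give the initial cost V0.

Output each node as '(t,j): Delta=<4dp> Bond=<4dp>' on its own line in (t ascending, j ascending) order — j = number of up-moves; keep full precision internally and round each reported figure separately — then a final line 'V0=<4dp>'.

(0,0): Delta=0.9202 Bond=-40.5396
(1,0): Delta=0.6555 Bond=-30.2561
(1,1): Delta=1.0000 Bond=-56.6271
V0=33.9969

Since d<R<u, set p* = (R−d)/(u−d) = 0.6667; price each node as the discounted p*-expectation of its children.
Terminal values V(2,·): V(2,0)=0.0000, V(2,1)=23.5112, V(2,2)=82.9976
Node (1,0) S=66.4200: V=(p*·23.5112+(1−p*)·0.0000)/1.18=13.2832; Δ=(23.5112−0.0000)/(90.3312−54.4644)=0.6555; B=V−Δ·S=-30.2561
Node (1,1) S=110.1600: V=(p*·82.9976+(1−p*)·23.5112)/1.18=53.5329; Δ=(82.9976−23.5112)/(149.8176−90.3312)=1.0000; B=V−Δ·S=-56.6271
Node (0,0) S=81.0000: V=(p*·53.5329+(1−p*)·13.2832)/1.18=33.9969; Δ=(53.5329−13.2832)/(110.1600−66.4200)=0.9202; B=V−Δ·S=-40.5396
Check: Δ(0,0)·S0 + B(0,0) = 33.9969 = V0.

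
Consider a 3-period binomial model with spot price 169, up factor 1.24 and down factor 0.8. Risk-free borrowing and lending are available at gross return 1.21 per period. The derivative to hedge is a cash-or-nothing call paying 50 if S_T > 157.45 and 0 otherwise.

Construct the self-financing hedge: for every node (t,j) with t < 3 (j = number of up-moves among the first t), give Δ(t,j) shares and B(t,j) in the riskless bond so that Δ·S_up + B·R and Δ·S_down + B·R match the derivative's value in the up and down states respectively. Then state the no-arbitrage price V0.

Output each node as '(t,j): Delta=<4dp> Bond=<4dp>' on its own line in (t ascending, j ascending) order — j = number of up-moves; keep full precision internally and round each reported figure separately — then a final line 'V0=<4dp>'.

No-arbitrage ⇒ martingale measure with p* = (R−d)/(u−d) = 0.9318.
Terminal values V(3,·): V(3,0)=0.0000, V(3,1)=0.0000, V(3,2)=50.0000, V(3,3)=50.0000
  t=2,j=0: stock 108.1600 → up 134.1184 (V=0.0000), down 86.5280 (V=0.0000). Price 0.0000; hedge Δ=0.0000, bond B=0.0000.
  t=2,j=1: stock 167.6480 → up 207.8835 (V=50.0000), down 134.1184 (V=0.0000). Price 38.5049; hedge Δ=0.6778, bond B=-75.1315.
  t=2,j=2: stock 259.8544 → up 322.2195 (V=50.0000), down 207.8835 (V=50.0000). Price 41.3223; hedge Δ=0.0000, bond B=41.3223.
  t=1,j=0: stock 135.2000 → up 167.6480 (V=38.5049), down 108.1600 (V=0.0000). Price 29.6525; hedge Δ=0.6473, bond B=-57.8586.
  t=1,j=1: stock 209.5600 → up 259.8544 (V=41.3223), down 167.6480 (V=38.5049). Price 33.9919; hedge Δ=0.0306, bond B=27.5887.
  t=0,j=0: stock 169.0000 → up 209.5600 (V=33.9919), down 135.2000 (V=29.6525). Price 27.8480; hedge Δ=0.0584, bond B=17.9857.
Root portfolio cost Δ·169+B reproduces V0=27.8480.

(0,0): Delta=0.0584 Bond=17.9857
(1,0): Delta=0.6473 Bond=-57.8586
(1,1): Delta=0.0306 Bond=27.5887
(2,0): Delta=0.0000 Bond=0.0000
(2,1): Delta=0.6778 Bond=-75.1315
(2,2): Delta=0.0000 Bond=41.3223
V0=27.8480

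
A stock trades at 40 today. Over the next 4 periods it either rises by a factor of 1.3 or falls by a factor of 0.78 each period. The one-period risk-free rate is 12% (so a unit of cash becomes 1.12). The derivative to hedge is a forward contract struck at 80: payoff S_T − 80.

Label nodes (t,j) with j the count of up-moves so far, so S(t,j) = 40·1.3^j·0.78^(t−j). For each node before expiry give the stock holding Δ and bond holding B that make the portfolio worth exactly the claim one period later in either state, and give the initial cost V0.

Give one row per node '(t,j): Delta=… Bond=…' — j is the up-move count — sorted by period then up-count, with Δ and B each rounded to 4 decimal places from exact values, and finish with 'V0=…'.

Since d<R<u, set p* = (R−d)/(u−d) = 0.6538; price each node as the discounted p*-expectation of its children.
At expiry t=4: V(4,0)=-65.1940, V(4,1)=-55.3233, V(4,2)=-38.8722, V(4,3)=-11.4536, V(4,4)=34.2440
Node (3,0) S=18.9821: V=(p*·-55.3233+(1−p*)·-65.1940)/1.12=-52.4465; Δ=(-55.3233−-65.1940)/(24.6767−14.8060)=1.0000; B=V−Δ·S=-71.4286
Node (3,1) S=31.6368: V=(p*·-38.8722+(1−p*)·-55.3233)/1.12=-39.7918; Δ=(-38.8722−-55.3233)/(41.1278−24.6767)=1.0000; B=V−Δ·S=-71.4286
Node (3,2) S=52.7280: V=(p*·-11.4536+(1−p*)·-38.8722)/1.12=-18.7006; Δ=(-11.4536−-38.8722)/(68.5464−41.1278)=1.0000; B=V−Δ·S=-71.4286
Node (3,3) S=87.8800: V=(p*·34.2440+(1−p*)·-11.4536)/1.12=16.4514; Δ=(34.2440−-11.4536)/(114.2440−68.5464)=1.0000; B=V−Δ·S=-71.4286
Node (2,0) S=24.3360: V=(p*·-39.7918+(1−p*)·-52.4465)/1.12=-39.4395; Δ=(-39.7918−-52.4465)/(31.6368−18.9821)=1.0000; B=V−Δ·S=-63.7755
Node (2,1) S=40.5600: V=(p*·-18.7006+(1−p*)·-39.7918)/1.12=-23.2155; Δ=(-18.7006−-39.7918)/(52.7280−31.6368)=1.0000; B=V−Δ·S=-63.7755
Node (2,2) S=67.6000: V=(p*·16.4514+(1−p*)·-18.7006)/1.12=3.8245; Δ=(16.4514−-18.7006)/(87.8800−52.7280)=1.0000; B=V−Δ·S=-63.7755
Node (1,0) S=31.2000: V=(p*·-23.2155+(1−p*)·-39.4395)/1.12=-25.7424; Δ=(-23.2155−-39.4395)/(40.5600−24.3360)=1.0000; B=V−Δ·S=-56.9424
Node (1,1) S=52.0000: V=(p*·3.8245+(1−p*)·-23.2155)/1.12=-4.9424; Δ=(3.8245−-23.2155)/(67.6000−40.5600)=1.0000; B=V−Δ·S=-56.9424
Node (0,0) S=40.0000: V=(p*·-4.9424+(1−p*)·-25.7424)/1.12=-10.8414; Δ=(-4.9424−-25.7424)/(52.0000−31.2000)=1.0000; B=V−Δ·S=-50.8414
Each (Δ,B) replicates both successor values, so the strategy is self-financing and V0 is arbitrage-free.

(0,0): Delta=1.0000 Bond=-50.8414
(1,0): Delta=1.0000 Bond=-56.9424
(1,1): Delta=1.0000 Bond=-56.9424
(2,0): Delta=1.0000 Bond=-63.7755
(2,1): Delta=1.0000 Bond=-63.7755
(2,2): Delta=1.0000 Bond=-63.7755
(3,0): Delta=1.0000 Bond=-71.4286
(3,1): Delta=1.0000 Bond=-71.4286
(3,2): Delta=1.0000 Bond=-71.4286
(3,3): Delta=1.0000 Bond=-71.4286
V0=-10.8414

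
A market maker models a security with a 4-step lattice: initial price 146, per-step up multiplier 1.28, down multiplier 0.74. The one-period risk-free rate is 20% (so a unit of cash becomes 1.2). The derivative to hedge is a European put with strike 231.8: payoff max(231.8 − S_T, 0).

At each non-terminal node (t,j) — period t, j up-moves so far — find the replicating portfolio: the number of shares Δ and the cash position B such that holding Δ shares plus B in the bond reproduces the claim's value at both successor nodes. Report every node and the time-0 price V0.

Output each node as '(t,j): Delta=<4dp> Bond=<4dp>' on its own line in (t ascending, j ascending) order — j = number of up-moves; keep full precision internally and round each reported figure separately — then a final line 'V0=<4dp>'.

No-arbitrage ⇒ martingale measure with p* = (R−d)/(u−d) = 0.8519.
Payoff layer (t=4): V(4,0)=188.0196, V(4,1)=156.0717, V(4,2)=100.8106, V(4,3)=5.2237, V(4,4)=0.0000
Node (3,0) S=59.1627: V=(p*·156.0717+(1−p*)·188.0196)/1.2=134.0040; Δ=(156.0717−188.0196)/(75.7283−43.7804)=-1.0000; B=V−Δ·S=193.1667
Node (3,1) S=102.3355: V=(p*·100.8106+(1−p*)·156.0717)/1.2=90.8312; Δ=(100.8106−156.0717)/(130.9894−75.7283)=-1.0000; B=V−Δ·S=193.1667
Node (3,2) S=177.0127: V=(p*·5.2237+(1−p*)·100.8106)/1.2=16.1539; Δ=(5.2237−100.8106)/(226.5763−130.9894)=-1.0000; B=V−Δ·S=193.1667
Node (3,3) S=306.1842: V=(p*·0.0000+(1−p*)·5.2237)/1.2=0.6449; Δ=(0.0000−5.2237)/(391.9158−226.5763)=-0.0316; B=V−Δ·S=10.3184
Node (2,0) S=79.9496: V=(p*·90.8312+(1−p*)·134.0040)/1.2=81.0226; Δ=(90.8312−134.0040)/(102.3355−59.1627)=-1.0000; B=V−Δ·S=160.9722
Node (2,1) S=138.2912: V=(p*·16.1539+(1−p*)·90.8312)/1.2=22.6810; Δ=(16.1539−90.8312)/(177.0127−102.3355)=-1.0000; B=V−Δ·S=160.9722
Node (2,2) S=239.2064: V=(p*·0.6449+(1−p*)·16.1539)/1.2=2.4521; Δ=(0.6449−16.1539)/(306.1842−177.0127)=-0.1201; B=V−Δ·S=31.1725
Node (1,0) S=108.0400: V=(p*·22.6810+(1−p*)·81.0226)/1.2=26.1035; Δ=(22.6810−81.0226)/(138.2912−79.9496)=-1.0000; B=V−Δ·S=134.1435
Node (1,1) S=186.8800: V=(p*·2.4521+(1−p*)·22.6810)/1.2=4.5408; Δ=(2.4521−22.6810)/(239.2064−138.2912)=-0.2005; B=V−Δ·S=42.0018
Node (0,0) S=146.0000: V=(p*·4.5408+(1−p*)·26.1035)/1.2=6.4461; Δ=(4.5408−26.1035)/(186.8800−108.0400)=-0.2735; B=V−Δ·S=46.3770
Check: Δ(0,0)·S0 + B(0,0) = 6.4461 = V0.

(0,0): Delta=-0.2735 Bond=46.3770
(1,0): Delta=-1.0000 Bond=134.1435
(1,1): Delta=-0.2005 Bond=42.0018
(2,0): Delta=-1.0000 Bond=160.9722
(2,1): Delta=-1.0000 Bond=160.9722
(2,2): Delta=-0.1201 Bond=31.1725
(3,0): Delta=-1.0000 Bond=193.1667
(3,1): Delta=-1.0000 Bond=193.1667
(3,2): Delta=-1.0000 Bond=193.1667
(3,3): Delta=-0.0316 Bond=10.3184
V0=6.4461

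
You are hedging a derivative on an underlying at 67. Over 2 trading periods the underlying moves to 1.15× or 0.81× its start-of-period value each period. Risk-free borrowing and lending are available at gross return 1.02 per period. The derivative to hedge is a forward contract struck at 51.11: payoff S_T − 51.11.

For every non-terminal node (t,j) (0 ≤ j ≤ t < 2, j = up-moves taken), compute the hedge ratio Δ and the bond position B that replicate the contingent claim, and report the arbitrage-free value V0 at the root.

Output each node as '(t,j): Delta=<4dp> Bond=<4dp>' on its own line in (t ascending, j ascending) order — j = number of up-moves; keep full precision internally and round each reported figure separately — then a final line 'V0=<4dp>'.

(0,0): Delta=1.0000 Bond=-49.1253
(1,0): Delta=1.0000 Bond=-50.1078
(1,1): Delta=1.0000 Bond=-50.1078
V0=17.8747

The replicating-portfolio and risk-neutral prices coincide; use p* = (1.02−0.81)/(1.15−0.81) = 0.6176 for the latter.
Payoff layer (t=2): V(2,0)=-7.1513, V(2,1)=11.3005, V(2,2)=37.4975
Node (1,0) S=54.2700: V=(p*·11.3005+(1−p*)·-7.1513)/1.02=4.1622; Δ=(11.3005−-7.1513)/(62.4105−43.9587)=1.0000; B=V−Δ·S=-50.1078
Node (1,1) S=77.0500: V=(p*·37.4975+(1−p*)·11.3005)/1.02=26.9422; Δ=(37.4975−11.3005)/(88.6075−62.4105)=1.0000; B=V−Δ·S=-50.1078
Node (0,0) S=67.0000: V=(p*·26.9422+(1−p*)·4.1622)/1.02=17.8747; Δ=(26.9422−4.1622)/(77.0500−54.2700)=1.0000; B=V−Δ·S=-49.1253
Root portfolio cost Δ·67+B reproduces V0=17.8747.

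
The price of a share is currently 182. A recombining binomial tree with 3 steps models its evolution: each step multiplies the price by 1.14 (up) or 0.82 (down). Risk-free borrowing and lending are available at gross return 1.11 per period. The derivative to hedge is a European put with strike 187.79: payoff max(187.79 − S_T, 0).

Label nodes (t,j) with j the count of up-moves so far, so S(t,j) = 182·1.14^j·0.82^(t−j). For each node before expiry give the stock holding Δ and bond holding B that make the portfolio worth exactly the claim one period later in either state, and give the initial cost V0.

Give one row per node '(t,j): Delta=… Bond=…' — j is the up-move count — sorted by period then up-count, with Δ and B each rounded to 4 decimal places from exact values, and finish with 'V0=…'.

(0,0): Delta=-0.1191 Bond=22.5769
(1,0): Delta=-0.8947 Bond=140.7998
(1,1): Delta=-0.0614 Bond=13.0873
(2,0): Delta=-1.0000 Bond=169.1802
(2,1): Delta=-0.8868 Bond=154.9541
(2,2): Delta=0.0000 Bond=0.0000
V0=0.8962

Under the risk-neutral measure, an up-move has probability p* = (R−d)/(u−d) = 0.9063 and values discount at R = 1.11.
Payoff layer (t=3): V(3,0)=87.4410, V(3,1)=48.2804, V(3,2)=0.0000, V(3,3)=0.0000
Node (2,0) S=122.3768: V=(p*·48.2804+(1−p*)·87.4410)/1.11=46.8034; Δ=(48.2804−87.4410)/(139.5096−100.3490)=-1.0000; B=V−Δ·S=169.1802
Node (2,1) S=170.1336: V=(p*·0.0000+(1−p*)·48.2804)/1.11=4.0777; Δ=(0.0000−48.2804)/(193.9523−139.5096)=-0.8868; B=V−Δ·S=154.9541
Node (2,2) S=236.5272: V=(p*·0.0000+(1−p*)·0.0000)/1.11=0.0000; Δ=(0.0000−0.0000)/(269.6410−193.9523)=0.0000; B=V−Δ·S=0.0000
Node (1,0) S=149.2400: V=(p*·4.0777+(1−p*)·46.8034)/1.11=7.2822; Δ=(4.0777−46.8034)/(170.1336−122.3768)=-0.8947; B=V−Δ·S=140.7998
Node (1,1) S=207.4800: V=(p*·0.0000+(1−p*)·4.0777)/1.11=0.3444; Δ=(0.0000−4.0777)/(236.5272−170.1336)=-0.0614; B=V−Δ·S=13.0873
Node (0,0) S=182.0000: V=(p*·0.3444+(1−p*)·7.2822)/1.11=0.8962; Δ=(0.3444−7.2822)/(207.4800−149.2400)=-0.1191; B=V−Δ·S=22.5769
Root portfolio cost Δ·182+B reproduces V0=0.8962.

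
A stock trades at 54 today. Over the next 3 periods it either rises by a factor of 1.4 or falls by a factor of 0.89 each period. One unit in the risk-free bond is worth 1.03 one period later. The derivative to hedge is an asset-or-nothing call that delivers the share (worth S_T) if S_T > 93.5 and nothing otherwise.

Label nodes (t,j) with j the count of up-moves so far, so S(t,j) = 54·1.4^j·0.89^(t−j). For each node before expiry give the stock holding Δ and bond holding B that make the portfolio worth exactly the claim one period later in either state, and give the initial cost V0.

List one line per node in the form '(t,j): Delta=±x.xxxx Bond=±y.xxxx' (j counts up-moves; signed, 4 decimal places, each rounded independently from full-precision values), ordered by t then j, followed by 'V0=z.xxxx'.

Risk-neutral probability p* = (R−d)/(u−d) = (1.03−0.89)/(1.4−0.89) = 0.2745.
Terminal values V(3,·): V(3,0)=0.0000, V(3,1)=0.0000, V(3,2)=94.1976, V(3,3)=148.1760
  t=2,j=0: stock 42.7734 → up 59.8828 (V=0.0000), down 38.0683 (V=0.0000). Price 0.0000; hedge Δ=0.0000, bond B=0.0000.
  t=2,j=1: stock 67.2840 → up 94.1976 (V=94.1976), down 59.8828 (V=0.0000). Price 25.1050; hedge Δ=2.7451, bond B=-159.5962.
  t=2,j=2: stock 105.8400 → up 148.1760 (V=148.1760), down 94.1976 (V=94.1976). Price 105.8400; hedge Δ=1.0000, bond B=0.0000.
  t=1,j=0: stock 48.0600 → up 67.2840 (V=25.1050), down 42.7734 (V=0.0000). Price 6.6908; hedge Δ=1.0243, bond B=-42.5347.
  t=1,j=1: stock 75.6000 → up 105.8400 (V=105.8400), down 67.2840 (V=25.1050). Price 45.8908; hedge Δ=2.0940, bond B=-112.4131.
  t=0,j=0: stock 54.0000 → up 75.6000 (V=45.8908), down 48.0600 (V=6.6908). Price 16.9433; hedge Δ=1.4234, bond B=-59.9194.
Root portfolio cost Δ·54+B reproduces V0=16.9433.

(0,0): Delta=1.4234 Bond=-59.9194
(1,0): Delta=1.0243 Bond=-42.5347
(1,1): Delta=2.0940 Bond=-112.4131
(2,0): Delta=0.0000 Bond=0.0000
(2,1): Delta=2.7451 Bond=-159.5962
(2,2): Delta=1.0000 Bond=0.0000
V0=16.9433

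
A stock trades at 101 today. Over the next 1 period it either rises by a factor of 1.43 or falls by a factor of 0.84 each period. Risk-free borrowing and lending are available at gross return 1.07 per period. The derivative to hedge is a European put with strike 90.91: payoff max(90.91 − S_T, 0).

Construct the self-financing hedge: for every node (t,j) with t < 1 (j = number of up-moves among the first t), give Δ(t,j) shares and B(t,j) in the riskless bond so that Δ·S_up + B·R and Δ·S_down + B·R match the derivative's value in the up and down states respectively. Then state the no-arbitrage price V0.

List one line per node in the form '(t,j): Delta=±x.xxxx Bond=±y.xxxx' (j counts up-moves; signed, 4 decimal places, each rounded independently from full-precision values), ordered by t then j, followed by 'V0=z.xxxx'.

Risk-neutral probability p* = (R−d)/(u−d) = (1.07−0.84)/(1.43−0.84) = 0.3898.
Terminal payoffs: V(1,0)=6.0700, V(1,1)=0.0000
  t=0,j=0: stock 101.0000 → up 144.4300 (V=0.0000), down 84.8400 (V=6.0700). Price 3.4614; hedge Δ=-0.1019, bond B=13.7496.
Root portfolio cost Δ·101+B reproduces V0=3.4614.

(0,0): Delta=-0.1019 Bond=13.7496
V0=3.4614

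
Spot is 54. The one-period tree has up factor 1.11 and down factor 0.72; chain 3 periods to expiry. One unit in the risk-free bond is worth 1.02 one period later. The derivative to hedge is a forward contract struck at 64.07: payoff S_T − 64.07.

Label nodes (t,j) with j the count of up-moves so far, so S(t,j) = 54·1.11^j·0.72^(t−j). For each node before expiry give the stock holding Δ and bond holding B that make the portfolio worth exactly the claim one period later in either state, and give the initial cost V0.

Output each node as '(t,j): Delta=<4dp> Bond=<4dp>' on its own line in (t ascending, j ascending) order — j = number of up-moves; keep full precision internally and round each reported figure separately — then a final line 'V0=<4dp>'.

(0,0): Delta=1.0000 Bond=-60.3746
(1,0): Delta=1.0000 Bond=-61.5821
(1,1): Delta=1.0000 Bond=-61.5821
(2,0): Delta=1.0000 Bond=-62.8137
(2,1): Delta=1.0000 Bond=-62.8137
(2,2): Delta=1.0000 Bond=-62.8137
V0=-6.3746

Under the risk-neutral measure, an up-move has probability p* = (R−d)/(u−d) = 0.7692 and values discount at R = 1.02.
At expiry t=3: V(3,0)=-43.9146, V(3,1)=-32.9971, V(3,2)=-16.1660, V(3,3)=9.7821
Node (2,0) S=27.9936: V=(p*·-32.9971+(1−p*)·-43.9146)/1.02=-34.8201; Δ=(-32.9971−-43.9146)/(31.0729−20.1554)=1.0000; B=V−Δ·S=-62.8137
Node (2,1) S=43.1568: V=(p*·-16.1660+(1−p*)·-32.9971)/1.02=-19.6569; Δ=(-16.1660−-32.9971)/(47.9040−31.0729)=1.0000; B=V−Δ·S=-62.8137
Node (2,2) S=66.5334: V=(p*·9.7821+(1−p*)·-16.1660)/1.02=3.7197; Δ=(9.7821−-16.1660)/(73.8521−47.9040)=1.0000; B=V−Δ·S=-62.8137
Node (1,0) S=38.8800: V=(p*·-19.6569+(1−p*)·-34.8201)/1.02=-22.7021; Δ=(-19.6569−-34.8201)/(43.1568−27.9936)=1.0000; B=V−Δ·S=-61.5821
Node (1,1) S=59.9400: V=(p*·3.7197+(1−p*)·-19.6569)/1.02=-1.6421; Δ=(3.7197−-19.6569)/(66.5334−43.1568)=1.0000; B=V−Δ·S=-61.5821
Node (0,0) S=54.0000: V=(p*·-1.6421+(1−p*)·-22.7021)/1.02=-6.3746; Δ=(-1.6421−-22.7021)/(59.9400−38.8800)=1.0000; B=V−Δ·S=-60.3746
Each (Δ,B) replicates both successor values, so the strategy is self-financing and V0 is arbitrage-free.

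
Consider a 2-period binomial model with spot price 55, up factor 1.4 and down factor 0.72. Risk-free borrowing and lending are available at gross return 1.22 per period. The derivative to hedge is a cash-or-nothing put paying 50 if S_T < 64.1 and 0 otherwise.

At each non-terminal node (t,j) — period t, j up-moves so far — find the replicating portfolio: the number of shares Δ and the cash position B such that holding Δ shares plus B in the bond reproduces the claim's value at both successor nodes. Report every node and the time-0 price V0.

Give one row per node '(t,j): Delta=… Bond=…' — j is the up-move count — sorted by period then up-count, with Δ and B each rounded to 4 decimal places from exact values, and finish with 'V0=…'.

(0,0): Delta=-0.8057 Bond=59.7469
(1,0): Delta=0.0000 Bond=40.9836
(1,1): Delta=-0.9549 Bond=84.3780
V0=15.4307

No-arbitrage ⇒ martingale measure with p* = (R−d)/(u−d) = 0.7353.
Terminal values V(2,·): V(2,0)=50.0000, V(2,1)=50.0000, V(2,2)=0.0000
(1,0): S=39.6000. Δ = (V_up−V_dn)/(S_up−S_dn) = (50.0000−50.0000)/(55.4400−28.5120) = 0.0000. V = [p*·50.0000 + (1−p*)·50.0000]/1.22 = 40.9836. B = V − Δ·S = 40.9836.
(1,1): S=77.0000. Δ = (V_up−V_dn)/(S_up−S_dn) = (0.0000−50.0000)/(107.8000−55.4400) = -0.9549. V = [p*·0.0000 + (1−p*)·50.0000]/1.22 = 10.8486. B = V − Δ·S = 84.3780.
(0,0): S=55.0000. Δ = (V_up−V_dn)/(S_up−S_dn) = (10.8486−40.9836)/(77.0000−39.6000) = -0.8057. V = [p*·10.8486 + (1−p*)·40.9836]/1.22 = 15.4307. B = V − Δ·S = 59.7469.
Self-financing check: at every node Δ·S+B equals the discounted successor values.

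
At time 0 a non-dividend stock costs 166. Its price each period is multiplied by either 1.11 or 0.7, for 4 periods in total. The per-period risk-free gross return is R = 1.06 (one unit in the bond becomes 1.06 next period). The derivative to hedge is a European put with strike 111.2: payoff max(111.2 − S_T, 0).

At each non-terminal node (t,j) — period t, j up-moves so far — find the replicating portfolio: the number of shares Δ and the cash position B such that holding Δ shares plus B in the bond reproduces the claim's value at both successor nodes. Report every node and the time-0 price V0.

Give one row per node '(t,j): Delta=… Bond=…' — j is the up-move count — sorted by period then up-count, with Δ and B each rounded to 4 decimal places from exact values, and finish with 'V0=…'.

Under the risk-neutral measure, an up-move has probability p* = (R−d)/(u−d) = 0.8780 and values discount at R = 1.06.
Terminal payoffs: V(4,0)=71.3434, V(4,1)=47.9988, V(4,2)=10.9810, V(4,3)=0.0000, V(4,4)=0.0000
(3,0): S=56.9380. Δ = (V_up−V_dn)/(S_up−S_dn) = (47.9988−71.3434)/(63.2012−39.8566) = -1.0000. V = [p*·47.9988 + (1−p*)·71.3434]/1.06 = 47.9677. B = V − Δ·S = 104.9057.
(3,1): S=90.2874. Δ = (V_up−V_dn)/(S_up−S_dn) = (10.9810−47.9988)/(100.2190−63.2012) = -1.0000. V = [p*·10.9810 + (1−p*)·47.9988]/1.06 = 14.6183. B = V − Δ·S = 104.9057.
(3,2): S=143.1700. Δ = (V_up−V_dn)/(S_up−S_dn) = (0.0000−10.9810)/(158.9187−100.2190) = -0.1871. V = [p*·0.0000 + (1−p*)·10.9810]/1.06 = 1.2633. B = V − Δ·S = 28.0462.
(3,3): S=227.0267. Δ = (V_up−V_dn)/(S_up−S_dn) = (0.0000−0.0000)/(251.9997−158.9187) = 0.0000. V = [p*·0.0000 + (1−p*)·0.0000]/1.06 = 0.0000. B = V − Δ·S = 0.0000.
(2,0): S=81.3400. Δ = (V_up−V_dn)/(S_up−S_dn) = (14.6183−47.9677)/(90.2874−56.9380) = -1.0000. V = [p*·14.6183 + (1−p*)·47.9677]/1.06 = 17.6276. B = V − Δ·S = 98.9676.
(2,1): S=128.9820. Δ = (V_up−V_dn)/(S_up−S_dn) = (1.2633−14.6183)/(143.1700−90.2874) = -0.2525. V = [p*·1.2633 + (1−p*)·14.6183]/1.06 = 2.7283. B = V − Δ·S = 35.3013.
(2,2): S=204.5286. Δ = (V_up−V_dn)/(S_up−S_dn) = (0.0000−1.2633)/(227.0267−143.1700) = -0.0151. V = [p*·0.0000 + (1−p*)·1.2633]/1.06 = 0.1453. B = V − Δ·S = 3.2267.
(1,0): S=116.2000. Δ = (V_up−V_dn)/(S_up−S_dn) = (2.7283−17.6276)/(128.9820−81.3400) = -0.3127. V = [p*·2.7283 + (1−p*)·17.6276]/1.06 = 4.2880. B = V − Δ·S = 40.6278.
(1,1): S=184.2600. Δ = (V_up−V_dn)/(S_up−S_dn) = (0.1453−2.7283)/(204.5286−128.9820) = -0.0342. V = [p*·0.1453 + (1−p*)·2.7283]/1.06 = 0.4343. B = V − Δ·S = 6.7342.
(0,0): S=166.0000. Δ = (V_up−V_dn)/(S_up−S_dn) = (0.4343−4.2880)/(184.2600−116.2000) = -0.0566. V = [p*·0.4343 + (1−p*)·4.2880]/1.06 = 0.8531. B = V − Δ·S = 10.2524.
The time-0 hedge costs 0.8531, which is the no-arbitrage price.

(0,0): Delta=-0.0566 Bond=10.2524
(1,0): Delta=-0.3127 Bond=40.6278
(1,1): Delta=-0.0342 Bond=6.7342
(2,0): Delta=-1.0000 Bond=98.9676
(2,1): Delta=-0.2525 Bond=35.3013
(2,2): Delta=-0.0151 Bond=3.2267
(3,0): Delta=-1.0000 Bond=104.9057
(3,1): Delta=-1.0000 Bond=104.9057
(3,2): Delta=-0.1871 Bond=28.0462
(3,3): Delta=0.0000 Bond=0.0000
V0=0.8531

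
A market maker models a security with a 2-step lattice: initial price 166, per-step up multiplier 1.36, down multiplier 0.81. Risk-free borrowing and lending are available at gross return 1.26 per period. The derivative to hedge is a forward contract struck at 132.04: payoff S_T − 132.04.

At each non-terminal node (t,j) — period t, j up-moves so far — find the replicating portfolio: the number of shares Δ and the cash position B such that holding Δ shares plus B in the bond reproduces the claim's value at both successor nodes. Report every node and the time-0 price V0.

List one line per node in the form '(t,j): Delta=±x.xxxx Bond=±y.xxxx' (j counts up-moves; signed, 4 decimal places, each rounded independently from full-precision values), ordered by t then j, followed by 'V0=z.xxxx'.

Under the risk-neutral measure, an up-move has probability p* = (R−d)/(u−d) = 0.8182 and values discount at R = 1.26.
Terminal payoffs: V(2,0)=-23.1274, V(2,1)=50.8256, V(2,2)=174.9936
  t=1,j=0: stock 134.4600 → up 182.8656 (V=50.8256), down 108.9126 (V=-23.1274). Price 29.6663; hedge Δ=1.0000, bond B=-104.7937.
  t=1,j=1: stock 225.7600 → up 307.0336 (V=174.9936), down 182.8656 (V=50.8256). Price 120.9663; hedge Δ=1.0000, bond B=-104.7937.
  t=0,j=0: stock 166.0000 → up 225.7600 (V=120.9663), down 134.4600 (V=29.6663). Price 82.8304; hedge Δ=1.0000, bond B=-83.1696.
Check: Δ(0,0)·S0 + B(0,0) = 82.8304 = V0.

(0,0): Delta=1.0000 Bond=-83.1696
(1,0): Delta=1.0000 Bond=-104.7937
(1,1): Delta=1.0000 Bond=-104.7937
V0=82.8304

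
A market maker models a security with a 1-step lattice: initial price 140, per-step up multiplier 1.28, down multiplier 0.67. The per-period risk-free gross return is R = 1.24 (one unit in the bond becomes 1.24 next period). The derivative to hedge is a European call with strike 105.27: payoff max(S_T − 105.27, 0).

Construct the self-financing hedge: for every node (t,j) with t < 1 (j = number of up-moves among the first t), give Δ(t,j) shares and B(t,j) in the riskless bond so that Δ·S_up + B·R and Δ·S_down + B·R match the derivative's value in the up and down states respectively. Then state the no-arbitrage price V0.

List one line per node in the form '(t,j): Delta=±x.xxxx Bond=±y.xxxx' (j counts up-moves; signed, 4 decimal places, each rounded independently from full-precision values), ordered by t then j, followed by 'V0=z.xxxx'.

(0,0): Delta=0.8657 Bond=-65.4853
V0=55.7114

Risk-neutral probability p* = (R−d)/(u−d) = (1.24−0.67)/(1.28−0.67) = 0.9344.
Terminal payoffs: V(1,0)=0.0000, V(1,1)=73.9300
(0,0): S=140.0000. Δ = (V_up−V_dn)/(S_up−S_dn) = (73.9300−0.0000)/(179.2000−93.8000) = 0.8657. V = [p*·73.9300 + (1−p*)·0.0000]/1.24 = 55.7114. B = V − Δ·S = -65.4853.
Root portfolio cost Δ·140+B reproduces V0=55.7114.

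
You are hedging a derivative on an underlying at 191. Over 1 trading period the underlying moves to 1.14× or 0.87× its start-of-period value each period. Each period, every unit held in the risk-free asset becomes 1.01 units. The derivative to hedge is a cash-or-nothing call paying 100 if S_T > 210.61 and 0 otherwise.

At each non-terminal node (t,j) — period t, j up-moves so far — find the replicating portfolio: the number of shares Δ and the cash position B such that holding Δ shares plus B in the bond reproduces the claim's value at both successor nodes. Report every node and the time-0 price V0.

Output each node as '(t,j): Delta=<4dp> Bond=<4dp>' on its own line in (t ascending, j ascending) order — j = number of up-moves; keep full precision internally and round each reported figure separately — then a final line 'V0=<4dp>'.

(0,0): Delta=1.9391 Bond=-319.0319
V0=51.3385

Under the risk-neutral measure, an up-move has probability p* = (R−d)/(u−d) = 0.5185 and values discount at R = 1.01.
Payoff layer (t=1): V(1,0)=0.0000, V(1,1)=100.0000
(0,0): S=191.0000. Δ = (V_up−V_dn)/(S_up−S_dn) = (100.0000−0.0000)/(217.7400−166.1700) = 1.9391. V = [p*·100.0000 + (1−p*)·0.0000]/1.01 = 51.3385. B = V − Δ·S = -319.0319.
The time-0 hedge costs 51.3385, which is the no-arbitrage price.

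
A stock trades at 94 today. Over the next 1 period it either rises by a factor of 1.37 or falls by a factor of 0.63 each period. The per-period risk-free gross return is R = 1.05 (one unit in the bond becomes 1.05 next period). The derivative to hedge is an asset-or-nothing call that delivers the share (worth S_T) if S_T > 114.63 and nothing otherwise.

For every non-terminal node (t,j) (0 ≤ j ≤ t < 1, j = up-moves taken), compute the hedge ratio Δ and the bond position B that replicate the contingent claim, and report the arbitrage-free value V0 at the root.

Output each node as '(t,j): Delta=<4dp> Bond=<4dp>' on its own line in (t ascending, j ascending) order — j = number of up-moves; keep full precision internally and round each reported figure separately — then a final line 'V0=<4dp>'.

(0,0): Delta=1.8514 Bond=-104.4162
V0=69.6108

The replicating-portfolio and risk-neutral prices coincide; use p* = (1.05−0.63)/(1.37−0.63) = 0.5676 for the latter.
Terminal values V(1,·): V(1,0)=0.0000, V(1,1)=128.7800
  t=0,j=0: stock 94.0000 → up 128.7800 (V=128.7800), down 59.2200 (V=0.0000). Price 69.6108; hedge Δ=1.8514, bond B=-104.4162.
The time-0 hedge costs 69.6108, which is the no-arbitrage price.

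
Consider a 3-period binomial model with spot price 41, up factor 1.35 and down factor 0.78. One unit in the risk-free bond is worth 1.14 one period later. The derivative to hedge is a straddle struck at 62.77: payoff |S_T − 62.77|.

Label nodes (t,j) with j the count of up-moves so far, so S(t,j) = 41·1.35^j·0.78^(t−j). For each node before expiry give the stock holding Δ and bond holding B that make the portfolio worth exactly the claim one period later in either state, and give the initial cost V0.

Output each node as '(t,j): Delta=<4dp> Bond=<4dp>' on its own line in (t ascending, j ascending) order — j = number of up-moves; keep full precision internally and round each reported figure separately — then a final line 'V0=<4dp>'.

(0,0): Delta=0.0009 Bond=14.2893
(1,0): Delta=-1.0000 Bond=48.2995
(1,1): Delta=0.3383 Bond=-2.3825
(2,0): Delta=-1.0000 Bond=55.0614
(2,1): Delta=-1.0000 Bond=55.0614
(2,2): Delta=0.7893 Bond=-36.4196
V0=14.3274

Under the risk-neutral measure, an up-move has probability p* = (R−d)/(u−d) = 0.6316 and values discount at R = 1.14.
At expiry t=3: V(3,0)=43.3134, V(3,1)=29.0951, V(3,2)=4.4864, V(3,3)=38.1054
(2,0): S=24.9444. Δ = (V_up−V_dn)/(S_up−S_dn) = (29.0951−43.3134)/(33.6749−19.4566) = -1.0000. V = [p*·29.0951 + (1−p*)·43.3134]/1.14 = 30.1170. B = V − Δ·S = 55.0614.
(2,1): S=43.1730. Δ = (V_up−V_dn)/(S_up−S_dn) = (4.4864−29.0951)/(58.2836−33.6749) = -1.0000. V = [p*·4.4864 + (1−p*)·29.0951]/1.14 = 11.8884. B = V − Δ·S = 55.0614.
(2,2): S=74.7225. Δ = (V_up−V_dn)/(S_up−S_dn) = (38.1054−4.4864)/(100.8754−58.2836) = 0.7893. V = [p*·38.1054 + (1−p*)·4.4864]/1.14 = 22.5609. B = V − Δ·S = -36.4196.
(1,0): S=31.9800. Δ = (V_up−V_dn)/(S_up−S_dn) = (11.8884−30.1170)/(43.1730−24.9444) = -1.0000. V = [p*·11.8884 + (1−p*)·30.1170]/1.14 = 16.3195. B = V − Δ·S = 48.2995.
(1,1): S=55.3500. Δ = (V_up−V_dn)/(S_up−S_dn) = (22.5609−11.8884)/(74.7225−43.1730) = 0.3383. V = [p*·22.5609 + (1−p*)·11.8884]/1.14 = 16.3412. B = V − Δ·S = -2.3825.
(0,0): S=41.0000. Δ = (V_up−V_dn)/(S_up−S_dn) = (16.3412−16.3195)/(55.3500−31.9800) = 0.0009. V = [p*·16.3412 + (1−p*)·16.3195]/1.14 = 14.3274. B = V − Δ·S = 14.2893.
Check: Δ(0,0)·S0 + B(0,0) = 14.3274 = V0.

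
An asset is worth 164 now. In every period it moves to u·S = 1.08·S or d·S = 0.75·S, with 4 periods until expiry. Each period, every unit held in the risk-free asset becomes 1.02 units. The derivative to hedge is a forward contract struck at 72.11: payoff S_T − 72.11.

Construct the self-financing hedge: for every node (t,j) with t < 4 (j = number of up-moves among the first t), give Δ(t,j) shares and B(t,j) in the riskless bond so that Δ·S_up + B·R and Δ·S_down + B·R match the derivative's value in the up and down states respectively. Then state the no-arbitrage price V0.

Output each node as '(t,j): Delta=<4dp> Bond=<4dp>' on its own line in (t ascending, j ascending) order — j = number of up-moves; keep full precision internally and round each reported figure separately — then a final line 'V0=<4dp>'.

Risk-neutral probability p* = (R−d)/(u−d) = (1.02−0.75)/(1.08−0.75) = 0.8182.
Terminal payoffs: V(4,0)=-20.2194, V(4,1)=2.6125, V(4,2)=35.4904, V(4,3)=82.8346, V(4,4)=151.0102
  t=3,j=0: stock 69.1875 → up 74.7225 (V=2.6125), down 51.8906 (V=-20.2194). Price -1.5086; hedge Δ=1.0000, bond B=-70.6961.
  t=3,j=1: stock 99.6300 → up 107.6004 (V=35.4904), down 74.7225 (V=2.6125). Price 28.9339; hedge Δ=1.0000, bond B=-70.6961.
  t=3,j=2: stock 143.4672 → up 154.9446 (V=82.8346), down 107.6004 (V=35.4904). Price 72.7711; hedge Δ=1.0000, bond B=-70.6961.
  t=3,j=3: stock 206.5928 → up 223.1202 (V=151.0102), down 154.9446 (V=82.8346). Price 135.8967; hedge Δ=1.0000, bond B=-70.6961.
  t=2,j=0: stock 92.2500 → up 99.6300 (V=28.9339), down 69.1875 (V=-1.5086). Price 22.9401; hedge Δ=1.0000, bond B=-69.3099.
  t=2,j=1: stock 132.8400 → up 143.4672 (V=72.7711), down 99.6300 (V=28.9339). Price 63.5301; hedge Δ=1.0000, bond B=-69.3099.
  t=2,j=2: stock 191.2896 → up 206.5928 (V=135.8967), down 143.4672 (V=72.7711). Price 121.9797; hedge Δ=1.0000, bond B=-69.3099.
  t=1,j=0: stock 123.0000 → up 132.8400 (V=63.5301), down 92.2500 (V=22.9401). Price 55.0491; hedge Δ=1.0000, bond B=-67.9509.
  t=1,j=1: stock 177.1200 → up 191.2896 (V=121.9797), down 132.8400 (V=63.5301). Price 109.1691; hedge Δ=1.0000, bond B=-67.9509.
  t=0,j=0: stock 164.0000 → up 177.1200 (V=109.1691), down 123.0000 (V=55.0491). Price 97.3815; hedge Δ=1.0000, bond B=-66.6185.
Root portfolio cost Δ·164+B reproduces V0=97.3815.

(0,0): Delta=1.0000 Bond=-66.6185
(1,0): Delta=1.0000 Bond=-67.9509
(1,1): Delta=1.0000 Bond=-67.9509
(2,0): Delta=1.0000 Bond=-69.3099
(2,1): Delta=1.0000 Bond=-69.3099
(2,2): Delta=1.0000 Bond=-69.3099
(3,0): Delta=1.0000 Bond=-70.6961
(3,1): Delta=1.0000 Bond=-70.6961
(3,2): Delta=1.0000 Bond=-70.6961
(3,3): Delta=1.0000 Bond=-70.6961
V0=97.3815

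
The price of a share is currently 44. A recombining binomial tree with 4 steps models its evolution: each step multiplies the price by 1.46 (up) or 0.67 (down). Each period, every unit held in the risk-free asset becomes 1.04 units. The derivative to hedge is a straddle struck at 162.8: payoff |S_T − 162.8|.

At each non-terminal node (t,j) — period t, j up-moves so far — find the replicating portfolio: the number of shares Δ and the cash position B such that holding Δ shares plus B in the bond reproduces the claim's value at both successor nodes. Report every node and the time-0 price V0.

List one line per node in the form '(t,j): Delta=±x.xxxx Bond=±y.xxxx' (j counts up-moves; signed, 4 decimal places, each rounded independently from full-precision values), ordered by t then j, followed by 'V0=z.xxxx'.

Since d<R<u, set p* = (R−d)/(u−d) = 0.4684; price each node as the discounted p*-expectation of its children.
At expiry t=4: V(4,0)=153.9335, V(4,1)=143.4790, V(4,2)=120.6975, V(4,3)=71.0542, V(4,4)=37.1236
(3,0): S=13.2336. Δ = (V_up−V_dn)/(S_up−S_dn) = (143.4790−153.9335)/(19.3210−8.8665) = -1.0000. V = [p*·143.4790 + (1−p*)·153.9335]/1.04 = 143.3049. B = V − Δ·S = 156.5385.
(3,1): S=28.8373. Δ = (V_up−V_dn)/(S_up−S_dn) = (120.6975−143.4790)/(42.1025−19.3210) = -1.0000. V = [p*·120.6975 + (1−p*)·143.4790]/1.04 = 127.7011. B = V − Δ·S = 156.5385.
(3,2): S=62.8396. Δ = (V_up−V_dn)/(S_up−S_dn) = (71.0542−120.6975)/(91.7458−42.1025) = -1.0000. V = [p*·71.0542 + (1−p*)·120.6975]/1.04 = 93.6989. B = V − Δ·S = 156.5385.
(3,3): S=136.9340. Δ = (V_up−V_dn)/(S_up−S_dn) = (37.1236−71.0542)/(199.9236−91.7458) = -0.3137. V = [p*·37.1236 + (1−p*)·71.0542]/1.04 = 53.0410. B = V − Δ·S = 95.9912.
(2,0): S=19.7516. Δ = (V_up−V_dn)/(S_up−S_dn) = (127.7011−143.3049)/(28.8373−13.2336) = -1.0000. V = [p*·127.7011 + (1−p*)·143.3049]/1.04 = 130.7662. B = V − Δ·S = 150.5178.
(2,1): S=43.0408. Δ = (V_up−V_dn)/(S_up−S_dn) = (93.6989−127.7011)/(62.8396−28.8373) = -1.0000. V = [p*·93.6989 + (1−p*)·127.7011]/1.04 = 107.4770. B = V − Δ·S = 150.5178.
(2,2): S=93.7904. Δ = (V_up−V_dn)/(S_up−S_dn) = (53.0410−93.6989)/(136.9340−62.8396) = -0.5487. V = [p*·53.0410 + (1−p*)·93.6989]/1.04 = 71.7852. B = V − Δ·S = 123.2508.
(1,0): S=29.4800. Δ = (V_up−V_dn)/(S_up−S_dn) = (107.4770−130.7662)/(43.0408−19.7516) = -1.0000. V = [p*·107.4770 + (1−p*)·130.7662]/1.04 = 115.2486. B = V − Δ·S = 144.7286.
(1,1): S=64.2400. Δ = (V_up−V_dn)/(S_up−S_dn) = (71.7852−107.4770)/(93.7904−43.0408) = -0.7033. V = [p*·71.7852 + (1−p*)·107.4770]/1.04 = 87.2698. B = V − Δ·S = 132.4492.
(0,0): S=44.0000. Δ = (V_up−V_dn)/(S_up−S_dn) = (87.2698−115.2486)/(64.2400−29.4800) = -0.8049. V = [p*·87.2698 + (1−p*)·115.2486]/1.04 = 98.2160. B = V − Δ·S = 133.6322.
Root portfolio cost Δ·44+B reproduces V0=98.2160.

(0,0): Delta=-0.8049 Bond=133.6322
(1,0): Delta=-1.0000 Bond=144.7286
(1,1): Delta=-0.7033 Bond=132.4492
(2,0): Delta=-1.0000 Bond=150.5178
(2,1): Delta=-1.0000 Bond=150.5178
(2,2): Delta=-0.5487 Bond=123.2508
(3,0): Delta=-1.0000 Bond=156.5385
(3,1): Delta=-1.0000 Bond=156.5385
(3,2): Delta=-1.0000 Bond=156.5385
(3,3): Delta=-0.3137 Bond=95.9912
V0=98.2160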